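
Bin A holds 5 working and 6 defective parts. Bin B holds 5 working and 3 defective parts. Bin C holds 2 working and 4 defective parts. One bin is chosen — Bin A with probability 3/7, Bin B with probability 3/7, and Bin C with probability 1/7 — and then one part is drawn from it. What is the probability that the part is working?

From Bin A: P(working) = 5/11.
From Bin B: P(working) = 5/8.
From Bin C: P(working) = 2/6.
Total probability = (3/7)(5/11) + (3/7)(5/8) + (1/7)(2/6) = 943/1848.

943/1848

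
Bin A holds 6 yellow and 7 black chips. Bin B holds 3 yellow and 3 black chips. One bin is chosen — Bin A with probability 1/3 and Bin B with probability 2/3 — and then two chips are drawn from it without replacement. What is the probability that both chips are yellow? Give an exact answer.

77/390

From Bin A: P(both yellow) = (6/13)(5/12) = 5/26.
From Bin B: P(both yellow) = (3/6)(2/5) = 1/5.
Total probability = (1/3)(5/26) + (2/3)(1/5) = 77/390.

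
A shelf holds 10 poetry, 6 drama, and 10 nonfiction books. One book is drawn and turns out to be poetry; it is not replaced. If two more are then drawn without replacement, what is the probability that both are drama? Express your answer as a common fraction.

With the first book removed, 6 drama remain out of 25.
P = 6/25 × 5/24 = 30/600 = 1/20.

1/20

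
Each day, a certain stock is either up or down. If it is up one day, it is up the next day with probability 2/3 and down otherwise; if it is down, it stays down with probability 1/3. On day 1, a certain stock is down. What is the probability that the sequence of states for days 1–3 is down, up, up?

Day 1 is given. For each transition, use the conditional probability from the current state:
P(up | down) = 2/3; P(up | up) = 2/3.
P = 2/3 × 2/3 = 4/9.

4/9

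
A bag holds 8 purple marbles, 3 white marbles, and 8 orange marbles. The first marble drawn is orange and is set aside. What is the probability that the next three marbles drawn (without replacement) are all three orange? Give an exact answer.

35/816

After the first draw, 7 of the remaining 18 marbles are orange.
P = 7/18 × 6/17 × 5/16 = 210/4896 = 35/816.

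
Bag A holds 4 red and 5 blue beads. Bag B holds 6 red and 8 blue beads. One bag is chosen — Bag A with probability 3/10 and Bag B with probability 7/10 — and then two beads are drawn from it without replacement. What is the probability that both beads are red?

43/260

From Bag A: P(both red) = (4/9)(3/8) = 1/6.
From Bag B: P(both red) = (6/14)(5/13) = 15/91.
Total probability = (3/10)(1/6) + (7/10)(15/91) = 43/260.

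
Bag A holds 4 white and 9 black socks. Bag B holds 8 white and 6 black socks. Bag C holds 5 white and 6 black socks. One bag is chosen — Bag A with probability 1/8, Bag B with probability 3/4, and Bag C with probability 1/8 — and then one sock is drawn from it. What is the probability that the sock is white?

From Bag A: P(white) = 4/13.
From Bag B: P(white) = 8/14.
From Bag C: P(white) = 5/11.
Total probability = (1/8)(4/13) + (3/4)(8/14) + (1/8)(5/11) = 4195/8008.

4195/8008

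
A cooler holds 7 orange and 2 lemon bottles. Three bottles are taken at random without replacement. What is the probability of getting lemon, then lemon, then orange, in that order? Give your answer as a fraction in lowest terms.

1/36

Each draw changes the counts, so multiply the conditional probabilities along the sequence:
P = 2/9 × 1/8 × 7/7 = 14/504 = 1/36.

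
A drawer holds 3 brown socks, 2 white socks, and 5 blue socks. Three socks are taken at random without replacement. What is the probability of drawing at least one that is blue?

P(no blue) = 5/10 × 4/9 × 3/8 = 60/720 = 1/12.
P(at least one) = 1 − 1/12 = 11/12.

11/12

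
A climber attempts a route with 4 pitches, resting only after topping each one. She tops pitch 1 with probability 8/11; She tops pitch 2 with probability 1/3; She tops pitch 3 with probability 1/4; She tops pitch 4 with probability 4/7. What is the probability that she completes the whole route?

The events are sequential, so multiply the conditional probabilities:
P = 8/11 × 1/3 × 1/4 × 4/7 = 32/924 = 8/231.

8/231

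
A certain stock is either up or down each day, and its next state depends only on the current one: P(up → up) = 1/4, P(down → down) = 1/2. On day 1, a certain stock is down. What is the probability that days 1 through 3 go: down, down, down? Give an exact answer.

1/4

Day 1 is given. For each transition, use the conditional probability from the current state:
P(down | down) = 1/2; P(down | down) = 1/2.
P = 1/2 × 1/2 = 1/4.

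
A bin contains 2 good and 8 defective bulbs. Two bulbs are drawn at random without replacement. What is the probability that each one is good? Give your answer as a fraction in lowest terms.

P(all good) = 2/10 × 1/9 = 2/90 = 1/45.

1/45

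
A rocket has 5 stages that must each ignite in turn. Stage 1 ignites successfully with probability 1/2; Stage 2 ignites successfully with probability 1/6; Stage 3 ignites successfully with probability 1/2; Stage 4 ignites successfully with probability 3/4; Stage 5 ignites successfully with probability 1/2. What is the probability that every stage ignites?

1/64

Each stage is reached only if all earlier stages succeed, so
P = 1/2 × 1/6 × 1/2 × 3/4 × 1/2 = 3/192 = 1/64.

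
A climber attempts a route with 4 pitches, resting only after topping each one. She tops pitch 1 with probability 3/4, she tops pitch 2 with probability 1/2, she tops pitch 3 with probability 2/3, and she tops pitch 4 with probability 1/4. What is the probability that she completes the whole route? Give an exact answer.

1/16

The events are sequential, so multiply the conditional probabilities:
P = 3/4 × 1/2 × 2/3 × 1/4 = 6/96 = 1/16.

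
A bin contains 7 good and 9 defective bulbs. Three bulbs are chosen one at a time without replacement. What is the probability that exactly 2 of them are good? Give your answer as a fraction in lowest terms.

27/80

One ordering (good drawn first) has probability 7/16 × 6/15 × 9/14 = 378/3360 = 9/80.
There are C(3,2) = 3 such orderings, each equally likely, so P = 3 × 9/80 = 27/80.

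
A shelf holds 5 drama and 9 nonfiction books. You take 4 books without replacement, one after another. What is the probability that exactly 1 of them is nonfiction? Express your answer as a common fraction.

One ordering (nonfiction drawn first) has probability 9/14 × 5/13 × 4/12 × 3/11 = 540/24024 = 45/2002.
There are C(4,1) = 4 such orderings, each equally likely, so P = 4 × 45/2002 = 90/1001.

90/1001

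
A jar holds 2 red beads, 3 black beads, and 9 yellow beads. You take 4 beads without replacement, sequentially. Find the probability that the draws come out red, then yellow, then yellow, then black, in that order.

18/1001

Chain rule:
P = 2/14 × 9/13 × 8/12 × 3/11 = 432/24024 = 18/1001.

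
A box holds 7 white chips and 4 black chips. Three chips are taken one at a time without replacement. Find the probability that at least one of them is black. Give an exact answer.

26/33

P(no black) = 7/11 × 6/10 × 5/9 = 210/990 = 7/33.
P(at least one) = 1 − 7/33 = 26/33.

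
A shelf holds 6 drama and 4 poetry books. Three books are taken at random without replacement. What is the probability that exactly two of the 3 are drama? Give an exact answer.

1/2

One ordering (drama drawn first) has probability 6/10 × 5/9 × 4/8 = 120/720 = 1/6.
There are C(3,2) = 3 such orderings, each equally likely, so P = 3 × 1/6 = 1/2.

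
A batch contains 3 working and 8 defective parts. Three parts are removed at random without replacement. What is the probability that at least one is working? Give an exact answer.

P(no working) = 8/11 × 7/10 × 6/9 = 336/990 = 56/165.
P(at least one) = 1 − 56/165 = 109/165.

109/165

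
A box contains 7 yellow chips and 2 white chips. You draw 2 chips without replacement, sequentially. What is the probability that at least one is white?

5/12

P(no white) = 7/9 × 6/8 = 42/72 = 7/12.
P(at least one) = 1 − 7/12 = 5/12.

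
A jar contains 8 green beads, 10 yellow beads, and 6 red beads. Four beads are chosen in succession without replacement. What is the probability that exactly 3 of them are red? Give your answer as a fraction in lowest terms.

60/1771

One ordering (red drawn first) has probability 6/24 × 5/23 × 4/22 × 18/21 = 2160/255024 = 15/1771.
There are C(4,3) = 4 such orderings, each equally likely, so P = 4 × 15/1771 = 60/1771.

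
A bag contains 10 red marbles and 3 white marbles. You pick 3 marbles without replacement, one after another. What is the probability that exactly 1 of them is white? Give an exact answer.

One ordering (white drawn first) has probability 3/13 × 10/12 × 9/11 = 270/1716 = 45/286.
There are C(3,1) = 3 such orderings, each equally likely, so P = 3 × 45/286 = 135/286.

135/286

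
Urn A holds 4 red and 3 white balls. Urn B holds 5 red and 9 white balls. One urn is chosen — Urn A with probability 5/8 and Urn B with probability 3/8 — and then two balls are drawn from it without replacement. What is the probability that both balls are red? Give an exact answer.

20/91

From Urn A: P(both red) = (4/7)(3/6) = 2/7.
From Urn B: P(both red) = (5/14)(4/13) = 10/91.
Total probability = (5/8)(2/7) + (3/8)(10/91) = 20/91.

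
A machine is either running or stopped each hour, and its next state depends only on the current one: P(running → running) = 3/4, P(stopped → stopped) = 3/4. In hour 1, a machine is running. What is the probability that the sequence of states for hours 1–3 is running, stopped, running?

Hour 1 is given. For each transition, use the conditional probability from the current state:
P(stopped | running) = 1/4; P(running | stopped) = 1/4.
P = 1/4 × 1/4 = 1/16.

1/16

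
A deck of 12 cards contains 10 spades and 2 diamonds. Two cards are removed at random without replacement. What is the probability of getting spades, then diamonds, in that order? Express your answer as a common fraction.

5/33

Multiply the probability of each draw given the previous ones:
P = 10/12 × 2/11 = 20/132 = 5/33.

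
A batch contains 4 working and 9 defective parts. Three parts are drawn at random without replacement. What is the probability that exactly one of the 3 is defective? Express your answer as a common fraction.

27/143

One ordering (defective drawn first) has probability 9/13 × 4/12 × 3/11 = 108/1716 = 9/143.
There are C(3,1) = 3 such orderings, each equally likely, so P = 3 × 9/143 = 27/143.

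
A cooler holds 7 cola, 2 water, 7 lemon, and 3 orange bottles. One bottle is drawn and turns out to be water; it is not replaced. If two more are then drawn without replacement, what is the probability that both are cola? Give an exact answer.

7/51

With the first bottle removed, 7 cola remain out of 18.
P = 7/18 × 6/17 = 42/306 = 7/51.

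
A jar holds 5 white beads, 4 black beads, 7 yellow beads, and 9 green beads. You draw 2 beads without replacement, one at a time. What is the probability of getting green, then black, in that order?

Chain rule:
P = 9/25 × 4/24 = 36/600 = 3/50.

3/50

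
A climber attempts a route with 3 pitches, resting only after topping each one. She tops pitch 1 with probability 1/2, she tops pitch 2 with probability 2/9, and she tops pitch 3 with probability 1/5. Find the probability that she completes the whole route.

Each stage is reached only if all earlier stages succeed, so
P = 1/2 × 2/9 × 1/5 = 2/90 = 1/45.

1/45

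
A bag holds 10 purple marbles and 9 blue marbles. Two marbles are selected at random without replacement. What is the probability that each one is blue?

P(every draw is blue) = 9/19 × 8/18 = 72/342 = 4/19.

4/19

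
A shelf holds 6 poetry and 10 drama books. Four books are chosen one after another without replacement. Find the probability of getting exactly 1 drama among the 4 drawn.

10/91

One ordering (drama drawn first) has probability 10/16 × 6/15 × 5/14 × 4/13 = 1200/43680 = 5/182.
There are C(4,1) = 4 such orderings, each equally likely, so P = 4 × 5/182 = 10/91.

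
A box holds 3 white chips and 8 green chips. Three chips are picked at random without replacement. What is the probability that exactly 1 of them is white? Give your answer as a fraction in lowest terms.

28/55

One ordering (white drawn first) has probability 3/11 × 8/10 × 7/9 = 168/990 = 28/165.
There are C(3,1) = 3 such orderings, each equally likely, so P = 3 × 28/165 = 28/55.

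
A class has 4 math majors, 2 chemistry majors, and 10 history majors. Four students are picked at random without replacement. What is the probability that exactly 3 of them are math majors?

12/455

One ordering (math majors drawn first) has probability 4/16 × 3/15 × 2/14 × 12/13 = 288/43680 = 3/455.
There are C(4,3) = 4 such orderings, each equally likely, so P = 4 × 3/455 = 12/455.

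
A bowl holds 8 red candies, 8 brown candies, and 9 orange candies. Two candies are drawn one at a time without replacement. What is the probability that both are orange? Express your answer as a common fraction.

3/25

P(all orange) = 9/25 × 8/24 = 72/600 = 3/25.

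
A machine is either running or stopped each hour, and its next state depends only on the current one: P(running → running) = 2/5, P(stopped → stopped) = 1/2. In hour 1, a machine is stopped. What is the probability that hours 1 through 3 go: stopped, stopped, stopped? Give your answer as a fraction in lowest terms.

Hour 1 is given. For each transition, use the conditional probability from the current state:
P(stopped | stopped) = 1/2; P(stopped | stopped) = 1/2.
P = 1/2 × 1/2 = 1/4.

1/4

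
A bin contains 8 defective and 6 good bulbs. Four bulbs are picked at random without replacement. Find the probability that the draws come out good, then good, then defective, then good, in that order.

40/1001

Multiply the probability of each draw given the previous ones:
P = 6/14 × 5/13 × 8/12 × 4/11 = 960/24024 = 40/1001.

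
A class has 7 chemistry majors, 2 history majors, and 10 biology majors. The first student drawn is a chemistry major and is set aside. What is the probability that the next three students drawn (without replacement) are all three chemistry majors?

5/204

After the first draw, 6 of the remaining 18 students are chemistry majors.
P = 6/18 × 5/17 × 4/16 = 120/4896 = 5/204.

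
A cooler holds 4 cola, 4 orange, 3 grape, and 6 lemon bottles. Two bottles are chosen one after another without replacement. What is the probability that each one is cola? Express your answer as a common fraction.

P = 4/17 × 3/16 = 12/272 = 3/68.

3/68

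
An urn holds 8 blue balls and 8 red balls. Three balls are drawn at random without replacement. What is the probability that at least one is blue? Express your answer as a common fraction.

P(no blue) = 8/16 × 7/15 × 6/14 = 336/3360 = 1/10.
P(at least one) = 1 − 1/10 = 9/10.

9/10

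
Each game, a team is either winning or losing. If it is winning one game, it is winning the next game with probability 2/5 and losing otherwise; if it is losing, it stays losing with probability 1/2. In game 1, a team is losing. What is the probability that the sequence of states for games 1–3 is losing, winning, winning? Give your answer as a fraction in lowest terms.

Game 1 is given. For each transition, use the conditional probability from the current state:
P(winning | losing) = 1/2; P(winning | winning) = 2/5.
P = 1/2 × 2/5 = 2/10 = 1/5.

1/5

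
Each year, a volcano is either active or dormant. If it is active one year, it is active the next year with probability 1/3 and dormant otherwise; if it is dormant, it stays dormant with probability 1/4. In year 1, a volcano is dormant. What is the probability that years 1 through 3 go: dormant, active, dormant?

1/2

Year 1 is given. For each transition, use the conditional probability from the current state:
P(active | dormant) = 3/4; P(dormant | active) = 2/3.
P = 3/4 × 2/3 = 6/12 = 1/2.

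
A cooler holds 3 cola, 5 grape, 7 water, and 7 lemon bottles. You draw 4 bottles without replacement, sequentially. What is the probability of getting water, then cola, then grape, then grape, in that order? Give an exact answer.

1/418

Each draw changes the counts, so multiply the conditional probabilities along the sequence:
P = 7/22 × 3/21 × 5/20 × 4/19 = 420/175560 = 1/418.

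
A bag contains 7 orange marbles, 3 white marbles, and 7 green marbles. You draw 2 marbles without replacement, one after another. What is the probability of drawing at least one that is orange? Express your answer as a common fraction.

91/136

P(no orange) = 10/17 × 9/16 = 90/272 = 45/136.
P(at least one) = 1 − 45/136 = 91/136.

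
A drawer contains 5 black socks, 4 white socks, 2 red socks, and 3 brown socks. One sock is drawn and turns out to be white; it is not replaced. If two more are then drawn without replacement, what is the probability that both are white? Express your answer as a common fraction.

With the first sock removed, 3 white remain out of 13.
P = 3/13 × 2/12 = 6/156 = 1/26.

1/26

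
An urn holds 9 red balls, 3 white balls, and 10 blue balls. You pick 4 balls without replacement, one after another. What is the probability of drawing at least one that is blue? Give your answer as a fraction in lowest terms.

P(no blue) = 12/22 × 11/21 × 10/20 × 9/19 = 11880/175560 = 9/133.
P(at least one) = 1 − 9/133 = 124/133.

124/133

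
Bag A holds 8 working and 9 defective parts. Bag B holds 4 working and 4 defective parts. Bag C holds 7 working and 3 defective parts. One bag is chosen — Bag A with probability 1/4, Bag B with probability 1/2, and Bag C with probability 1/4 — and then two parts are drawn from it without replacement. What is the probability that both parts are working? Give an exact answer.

3931/14280

From Bag A: P(both working) = (8/17)(7/16) = 7/34.
From Bag B: P(both working) = (4/8)(3/7) = 3/14.
From Bag C: P(both working) = (7/10)(6/9) = 7/15.
Total probability = (1/4)(7/34) + (1/2)(3/14) + (1/4)(7/15) = 3931/14280.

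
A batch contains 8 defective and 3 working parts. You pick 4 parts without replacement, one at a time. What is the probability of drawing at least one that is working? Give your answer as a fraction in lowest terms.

P(no working) = 8/11 × 7/10 × 6/9 × 5/8 = 1680/7920 = 7/33.
P(at least one) = 1 − 7/33 = 26/33.

26/33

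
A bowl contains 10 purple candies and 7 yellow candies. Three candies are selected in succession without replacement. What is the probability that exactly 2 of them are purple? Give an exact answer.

One ordering (purple drawn first) has probability 10/17 × 9/16 × 7/15 = 630/4080 = 21/136.
There are C(3,2) = 3 such orderings, each equally likely, so P = 3 × 21/136 = 63/136.

63/136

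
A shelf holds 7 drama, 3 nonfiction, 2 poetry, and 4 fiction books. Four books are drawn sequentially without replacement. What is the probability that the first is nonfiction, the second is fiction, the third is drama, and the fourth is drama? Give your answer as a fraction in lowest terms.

Multiply the probability of each draw given the previous ones:
P = 3/16 × 4/15 × 7/14 × 6/13 = 504/43680 = 3/260.

3/260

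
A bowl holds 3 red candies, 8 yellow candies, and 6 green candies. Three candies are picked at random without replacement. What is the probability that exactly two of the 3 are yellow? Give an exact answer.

63/170

One ordering (yellow drawn first) has probability 8/17 × 7/16 × 9/15 = 504/4080 = 21/170.
There are C(3,2) = 3 such orderings, each equally likely, so P = 3 × 21/170 = 63/170.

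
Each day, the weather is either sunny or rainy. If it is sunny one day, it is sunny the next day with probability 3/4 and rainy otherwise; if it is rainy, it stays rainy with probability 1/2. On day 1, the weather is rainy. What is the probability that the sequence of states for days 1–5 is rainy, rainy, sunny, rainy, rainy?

1/32

Day 1 is given. For each transition, use the conditional probability from the current state:
P(rainy | rainy) = 1/2; P(sunny | rainy) = 1/2; P(rainy | sunny) = 1/4; P(rainy | rainy) = 1/2.
P = 1/2 × 1/2 × 1/4 × 1/2 = 1/32.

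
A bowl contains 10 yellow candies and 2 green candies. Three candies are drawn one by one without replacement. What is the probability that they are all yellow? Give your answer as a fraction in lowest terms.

P(every draw is yellow) = 10/12 × 9/11 × 8/10 = 720/1320 = 6/11.

6/11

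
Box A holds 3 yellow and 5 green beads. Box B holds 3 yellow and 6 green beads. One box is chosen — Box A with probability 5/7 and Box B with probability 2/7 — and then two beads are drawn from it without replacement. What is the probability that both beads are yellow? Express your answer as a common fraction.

59/588

From Box A: P(both yellow) = (3/8)(2/7) = 3/28.
From Box B: P(both yellow) = (3/9)(2/8) = 1/12.
Total probability = (5/7)(3/28) + (2/7)(1/12) = 59/588.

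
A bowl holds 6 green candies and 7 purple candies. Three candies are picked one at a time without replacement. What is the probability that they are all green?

P(every draw is green) = 6/13 × 5/12 × 4/11 = 120/1716 = 10/143.

10/143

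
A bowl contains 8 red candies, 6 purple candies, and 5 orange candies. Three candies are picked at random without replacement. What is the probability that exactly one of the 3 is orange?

One ordering (orange drawn first) has probability 5/19 × 14/18 × 13/17 = 910/5814 = 455/2907.
There are C(3,1) = 3 such orderings, each equally likely, so P = 3 × 455/2907 = 455/969.

455/969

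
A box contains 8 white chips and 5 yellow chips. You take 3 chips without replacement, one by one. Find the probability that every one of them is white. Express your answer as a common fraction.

P = 8/13 × 7/12 × 6/11 = 336/1716 = 28/143.

28/143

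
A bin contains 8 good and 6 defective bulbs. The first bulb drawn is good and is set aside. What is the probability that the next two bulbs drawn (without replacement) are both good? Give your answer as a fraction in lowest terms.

7/26

With the first bulb removed, 7 good remain out of 13.
P = 7/13 × 6/12 = 42/156 = 7/26.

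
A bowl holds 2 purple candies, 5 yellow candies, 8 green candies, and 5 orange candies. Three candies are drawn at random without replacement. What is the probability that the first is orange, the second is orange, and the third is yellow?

Chain rule:
P = 5/20 × 4/19 × 5/18 = 100/6840 = 5/342.

5/342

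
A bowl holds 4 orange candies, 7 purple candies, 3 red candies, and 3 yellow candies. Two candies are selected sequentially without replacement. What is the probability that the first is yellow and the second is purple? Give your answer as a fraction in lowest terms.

Multiply the probability of each draw given the previous ones:
P = 3/17 × 7/16 = 21/272.

21/272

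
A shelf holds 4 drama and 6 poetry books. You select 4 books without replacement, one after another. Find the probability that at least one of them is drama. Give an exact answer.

13/14

P(no drama) = 6/10 × 5/9 × 4/8 × 3/7 = 360/5040 = 1/14.
P(at least one) = 1 − 1/14 = 13/14.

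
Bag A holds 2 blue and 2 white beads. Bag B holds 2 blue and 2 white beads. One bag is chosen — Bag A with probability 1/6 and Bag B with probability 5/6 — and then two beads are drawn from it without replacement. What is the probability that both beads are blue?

From Bag A: P(both blue) = (2/4)(1/3) = 1/6.
From Bag B: P(both blue) = (2/4)(1/3) = 1/6.
Total probability = (1/6)(1/6) + (5/6)(1/6) = 1/6.

1/6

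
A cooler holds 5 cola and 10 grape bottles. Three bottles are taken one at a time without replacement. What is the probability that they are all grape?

24/91

P(every draw is grape) = 10/15 × 9/14 × 8/13 = 720/2730 = 24/91.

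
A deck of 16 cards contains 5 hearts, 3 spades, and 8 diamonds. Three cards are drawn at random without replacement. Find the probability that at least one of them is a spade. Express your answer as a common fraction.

137/280

P(no spades) = 13/16 × 12/15 × 11/14 = 1716/3360 = 143/280.
P(at least one) = 1 − 143/280 = 137/280.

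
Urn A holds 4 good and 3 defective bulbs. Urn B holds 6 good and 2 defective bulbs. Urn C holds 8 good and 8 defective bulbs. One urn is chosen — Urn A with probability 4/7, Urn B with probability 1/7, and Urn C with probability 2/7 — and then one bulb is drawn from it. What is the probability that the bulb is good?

From Urn A: P(good) = 4/7.
From Urn B: P(good) = 6/8.
From Urn C: P(good) = 8/16.
Total probability = (4/7)(4/7) + (1/7)(6/8) + (2/7)(8/16) = 113/196.

113/196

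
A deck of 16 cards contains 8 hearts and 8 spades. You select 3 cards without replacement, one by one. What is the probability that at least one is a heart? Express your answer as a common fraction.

P(no hearts) = 8/16 × 7/15 × 6/14 = 336/3360 = 1/10.
P(at least one) = 1 − 1/10 = 9/10.

9/10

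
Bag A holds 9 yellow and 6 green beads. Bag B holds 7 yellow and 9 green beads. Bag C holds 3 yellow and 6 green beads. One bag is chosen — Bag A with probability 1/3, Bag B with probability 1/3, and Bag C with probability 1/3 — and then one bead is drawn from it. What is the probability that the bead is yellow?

From Bag A: P(yellow) = 9/15.
From Bag B: P(yellow) = 7/16.
From Bag C: P(yellow) = 3/9.
Total probability = (1/3)(9/15) + (1/3)(7/16) + (1/3)(3/9) = 329/720.

329/720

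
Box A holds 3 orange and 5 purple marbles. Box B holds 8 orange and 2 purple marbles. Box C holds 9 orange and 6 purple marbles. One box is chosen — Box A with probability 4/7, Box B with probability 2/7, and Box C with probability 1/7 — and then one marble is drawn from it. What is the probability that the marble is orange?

From Box A: P(orange) = 3/8.
From Box B: P(orange) = 8/10.
From Box C: P(orange) = 9/15.
Total probability = (4/7)(3/8) + (2/7)(8/10) + (1/7)(9/15) = 37/70.

37/70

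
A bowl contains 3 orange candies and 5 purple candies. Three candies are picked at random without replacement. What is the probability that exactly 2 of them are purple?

15/28

One ordering (purple drawn first) has probability 5/8 × 4/7 × 3/6 = 60/336 = 5/28.
There are C(3,2) = 3 such orderings, each equally likely, so P = 3 × 5/28 = 15/28.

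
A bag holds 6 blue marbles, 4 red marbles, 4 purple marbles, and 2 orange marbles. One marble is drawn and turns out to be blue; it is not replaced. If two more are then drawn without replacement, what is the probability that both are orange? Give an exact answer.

1/105

With the first marble removed, 2 orange remain out of 15.
P = 2/15 × 1/14 = 2/210 = 1/105.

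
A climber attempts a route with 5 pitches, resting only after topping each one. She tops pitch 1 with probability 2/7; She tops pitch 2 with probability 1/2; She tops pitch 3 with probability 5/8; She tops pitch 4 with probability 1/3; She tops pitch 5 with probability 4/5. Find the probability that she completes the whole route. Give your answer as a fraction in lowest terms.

1/42

Multiplying along the chain,
P = 2/7 × 1/2 × 5/8 × 1/3 × 4/5 = 40/1680 = 1/42.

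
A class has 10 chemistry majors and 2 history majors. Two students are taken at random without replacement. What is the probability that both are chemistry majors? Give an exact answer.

P = 10/12 × 9/11 = 90/132 = 15/22.

15/22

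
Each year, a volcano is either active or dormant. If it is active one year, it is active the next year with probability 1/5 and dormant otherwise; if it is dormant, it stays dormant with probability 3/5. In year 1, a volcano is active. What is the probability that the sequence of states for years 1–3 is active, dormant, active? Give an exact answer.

Year 1 is given. For each transition, use the conditional probability from the current state:
P(dormant | active) = 4/5; P(active | dormant) = 2/5.
P = 4/5 × 2/5 = 8/25.

8/25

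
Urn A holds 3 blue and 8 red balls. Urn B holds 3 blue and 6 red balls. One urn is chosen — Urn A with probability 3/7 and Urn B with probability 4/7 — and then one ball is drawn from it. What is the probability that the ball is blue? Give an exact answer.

From Urn A: P(blue) = 3/11.
From Urn B: P(blue) = 3/9.
Total probability = (3/7)(3/11) + (4/7)(3/9) = 71/231.

71/231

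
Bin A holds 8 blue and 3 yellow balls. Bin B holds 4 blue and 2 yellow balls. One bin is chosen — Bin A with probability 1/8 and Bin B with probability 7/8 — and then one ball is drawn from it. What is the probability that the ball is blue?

From Bin A: P(blue) = 8/11.
From Bin B: P(blue) = 4/6.
Total probability = (1/8)(8/11) + (7/8)(4/6) = 89/132.

89/132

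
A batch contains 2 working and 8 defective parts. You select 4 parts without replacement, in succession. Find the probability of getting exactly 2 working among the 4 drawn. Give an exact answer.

One ordering (working drawn first) has probability 2/10 × 1/9 × 8/8 × 7/7 = 112/5040 = 1/45.
There are C(4,2) = 6 such orderings, each equally likely, so P = 6 × 1/45 = 2/15.

2/15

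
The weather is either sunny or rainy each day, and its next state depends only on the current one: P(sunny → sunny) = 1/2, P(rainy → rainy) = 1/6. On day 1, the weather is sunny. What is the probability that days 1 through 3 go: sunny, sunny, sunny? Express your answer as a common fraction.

1/4

Day 1 is given. For each transition, use the conditional probability from the current state:
P(sunny | sunny) = 1/2; P(sunny | sunny) = 1/2.
P = 1/2 × 1/2 = 1/4.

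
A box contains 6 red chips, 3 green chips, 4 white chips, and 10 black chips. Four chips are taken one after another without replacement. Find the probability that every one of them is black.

P(all black) = 10/23 × 9/22 × 8/21 × 7/20 = 5040/212520 = 6/253.

6/253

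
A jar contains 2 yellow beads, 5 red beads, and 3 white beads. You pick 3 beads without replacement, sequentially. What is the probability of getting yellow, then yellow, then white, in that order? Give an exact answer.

1/120

Chain rule:
P = 2/10 × 1/9 × 3/8 = 6/720 = 1/120.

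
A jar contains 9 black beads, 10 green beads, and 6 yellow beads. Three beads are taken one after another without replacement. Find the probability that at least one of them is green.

369/460

P(no green) = 15/25 × 14/24 × 13/23 = 2730/13800 = 91/460.
P(at least one) = 1 − 91/460 = 369/460.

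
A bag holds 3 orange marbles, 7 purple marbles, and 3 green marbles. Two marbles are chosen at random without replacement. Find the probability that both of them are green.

P(every draw is green) = 3/13 × 2/12 = 6/156 = 1/26.

1/26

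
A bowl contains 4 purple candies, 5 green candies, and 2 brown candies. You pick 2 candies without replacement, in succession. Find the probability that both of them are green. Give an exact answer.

P(all green) = 5/11 × 4/10 = 20/110 = 2/11.

2/11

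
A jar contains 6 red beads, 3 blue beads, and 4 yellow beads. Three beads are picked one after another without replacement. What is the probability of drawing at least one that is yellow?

101/143

P(no yellow) = 9/13 × 8/12 × 7/11 = 504/1716 = 42/143.
P(at least one) = 1 − 42/143 = 101/143.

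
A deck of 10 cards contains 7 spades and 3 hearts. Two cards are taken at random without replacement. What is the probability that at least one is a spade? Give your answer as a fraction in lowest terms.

14/15

P(no spades) = 3/10 × 2/9 = 6/90 = 1/15.
P(at least one) = 1 − 1/15 = 14/15.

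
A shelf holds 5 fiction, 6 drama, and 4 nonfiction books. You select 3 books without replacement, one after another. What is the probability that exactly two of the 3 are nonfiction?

One ordering (nonfiction drawn first) has probability 4/15 × 3/14 × 11/13 = 132/2730 = 22/455.
There are C(3,2) = 3 such orderings, each equally likely, so P = 3 × 22/455 = 66/455.

66/455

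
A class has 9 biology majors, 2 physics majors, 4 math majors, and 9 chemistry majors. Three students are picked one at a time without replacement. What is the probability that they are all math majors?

1/506

P = 4/24 × 3/23 × 2/22 = 24/12144 = 1/506.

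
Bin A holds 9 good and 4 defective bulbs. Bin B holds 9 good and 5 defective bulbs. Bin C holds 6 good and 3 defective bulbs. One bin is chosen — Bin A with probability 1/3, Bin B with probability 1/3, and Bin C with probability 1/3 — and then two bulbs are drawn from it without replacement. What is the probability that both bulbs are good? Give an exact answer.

From Bin A: P(both good) = (9/13)(8/12) = 6/13.
From Bin B: P(both good) = (9/14)(8/13) = 36/91.
From Bin C: P(both good) = (6/9)(5/8) = 5/12.
Total probability = (1/3)(6/13) + (1/3)(36/91) + (1/3)(5/12) = 107/252.

107/252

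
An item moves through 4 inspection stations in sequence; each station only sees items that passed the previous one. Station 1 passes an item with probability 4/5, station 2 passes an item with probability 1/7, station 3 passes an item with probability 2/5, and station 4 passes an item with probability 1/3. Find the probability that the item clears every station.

8/525

The events are sequential, so multiply the conditional probabilities:
P = 4/5 × 1/7 × 2/5 × 1/3 = 8/525.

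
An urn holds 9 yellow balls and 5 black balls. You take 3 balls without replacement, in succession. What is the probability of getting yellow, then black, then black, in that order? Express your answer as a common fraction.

15/182

Chain rule:
P = 9/14 × 5/13 × 4/12 = 180/2184 = 15/182.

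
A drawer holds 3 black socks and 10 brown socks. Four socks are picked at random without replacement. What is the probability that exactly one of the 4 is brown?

2/143

One ordering (brown drawn first) has probability 10/13 × 3/12 × 2/11 × 1/10 = 60/17160 = 1/286.
There are C(4,1) = 4 such orderings, each equally likely, so P = 4 × 1/286 = 2/143.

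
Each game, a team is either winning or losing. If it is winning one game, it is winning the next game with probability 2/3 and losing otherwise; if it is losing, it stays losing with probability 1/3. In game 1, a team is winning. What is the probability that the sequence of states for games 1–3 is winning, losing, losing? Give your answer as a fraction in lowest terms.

Game 1 is given. For each transition, use the conditional probability from the current state:
P(losing | winning) = 1/3; P(losing | losing) = 1/3.
P = 1/3 × 1/3 = 1/9.

1/9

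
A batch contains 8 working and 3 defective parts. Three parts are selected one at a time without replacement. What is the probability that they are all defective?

1/165

P(all defective) = 3/11 × 2/10 × 1/9 = 6/990 = 1/165.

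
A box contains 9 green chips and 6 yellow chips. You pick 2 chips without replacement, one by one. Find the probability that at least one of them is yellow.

P(no yellow) = 9/15 × 8/14 = 72/210 = 12/35.
P(at least one) = 1 − 12/35 = 23/35.

23/35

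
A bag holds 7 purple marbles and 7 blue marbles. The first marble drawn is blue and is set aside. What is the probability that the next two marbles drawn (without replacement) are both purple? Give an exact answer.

7/26

After the first draw, 7 of the remaining 13 marbles are purple.
P = 7/13 × 6/12 = 42/156 = 7/26.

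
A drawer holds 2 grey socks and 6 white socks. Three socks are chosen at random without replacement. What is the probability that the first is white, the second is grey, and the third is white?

5/28

Multiply the probability of each draw given the previous ones:
P = 6/8 × 2/7 × 5/6 = 60/336 = 5/28.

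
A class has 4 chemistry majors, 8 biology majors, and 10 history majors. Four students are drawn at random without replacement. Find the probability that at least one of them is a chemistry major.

851/1463

P(no chemistry majors) = 18/22 × 17/21 × 16/20 × 15/19 = 73440/175560 = 612/1463.
P(at least one) = 1 − 612/1463 = 851/1463.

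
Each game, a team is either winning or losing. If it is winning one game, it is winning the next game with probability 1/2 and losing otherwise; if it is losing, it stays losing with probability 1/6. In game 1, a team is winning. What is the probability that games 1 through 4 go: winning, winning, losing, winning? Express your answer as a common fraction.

Game 1 is given. For each transition, use the conditional probability from the current state:
P(winning | winning) = 1/2; P(losing | winning) = 1/2; P(winning | losing) = 5/6.
P = 1/2 × 1/2 × 5/6 = 5/24.

5/24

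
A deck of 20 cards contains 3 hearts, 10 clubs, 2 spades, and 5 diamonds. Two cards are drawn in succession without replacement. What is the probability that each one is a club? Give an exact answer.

9/38

P = 10/20 × 9/19 = 90/380 = 9/38.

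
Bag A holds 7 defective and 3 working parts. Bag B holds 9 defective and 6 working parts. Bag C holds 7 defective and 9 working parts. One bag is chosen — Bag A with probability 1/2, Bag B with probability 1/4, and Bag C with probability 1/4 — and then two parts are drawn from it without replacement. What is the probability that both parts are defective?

From Bag A: P(both defective) = (7/10)(6/9) = 7/15.
From Bag B: P(both defective) = (9/15)(8/14) = 12/35.
From Bag C: P(both defective) = (7/16)(6/15) = 7/40.
Total probability = (1/2)(7/15) + (1/4)(12/35) + (1/4)(7/40) = 1219/3360.

1219/3360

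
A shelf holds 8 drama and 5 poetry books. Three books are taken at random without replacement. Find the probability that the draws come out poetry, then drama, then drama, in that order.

70/429

Multiply the probability of each draw given the previous ones:
P = 5/13 × 8/12 × 7/11 = 280/1716 = 70/429.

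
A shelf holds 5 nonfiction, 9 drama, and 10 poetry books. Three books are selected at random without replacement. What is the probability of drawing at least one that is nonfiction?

1055/2024

P(no nonfiction) = 19/24 × 18/23 × 17/22 = 5814/12144 = 969/2024.
P(at least one) = 1 − 969/2024 = 1055/2024.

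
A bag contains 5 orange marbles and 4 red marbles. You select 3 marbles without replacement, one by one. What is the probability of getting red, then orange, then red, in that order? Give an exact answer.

5/42

Each draw changes the counts, so multiply the conditional probabilities along the sequence:
P = 4/9 × 5/8 × 3/7 = 60/504 = 5/42.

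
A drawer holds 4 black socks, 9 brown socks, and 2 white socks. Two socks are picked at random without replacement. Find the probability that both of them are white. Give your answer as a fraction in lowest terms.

P(every draw is white) = 2/15 × 1/14 = 2/210 = 1/105.

1/105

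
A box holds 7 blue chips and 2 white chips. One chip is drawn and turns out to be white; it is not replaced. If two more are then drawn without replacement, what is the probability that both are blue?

3/4

After the first draw, 7 of the remaining 8 chips are blue.
P = 7/8 × 6/7 = 42/56 = 3/4.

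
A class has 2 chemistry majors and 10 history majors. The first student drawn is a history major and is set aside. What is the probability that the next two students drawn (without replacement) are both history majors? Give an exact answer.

36/55

After the first draw, 9 of the remaining 11 students are history majors.
P = 9/11 × 8/10 = 72/110 = 36/55.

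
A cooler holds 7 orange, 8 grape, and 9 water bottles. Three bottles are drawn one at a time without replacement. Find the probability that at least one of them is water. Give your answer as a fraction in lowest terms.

1569/2024

P(no water) = 15/24 × 14/23 × 13/22 = 2730/12144 = 455/2024.
P(at least one) = 1 − 455/2024 = 1569/2024.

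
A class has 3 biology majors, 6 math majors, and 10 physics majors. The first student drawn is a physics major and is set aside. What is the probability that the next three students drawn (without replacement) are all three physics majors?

7/68

With the first student removed, 9 physics majors remain out of 18.
P = 9/18 × 8/17 × 7/16 = 504/4896 = 7/68.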